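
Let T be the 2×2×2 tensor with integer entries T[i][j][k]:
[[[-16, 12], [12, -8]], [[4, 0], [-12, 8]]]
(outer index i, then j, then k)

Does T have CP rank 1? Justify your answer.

The mode-3 unfolding of T (rows indexed by k, columns by (i,j) = (0,0), (0,1), (1,0), (1,1)) is [[-16, 12, 4, -12], [12, -8, 0, 8]].
There the 2×2 minor on rows k ∈ {0, 1}, columns (i,j) ∈ {(0,0), (0,1)} is det [[-16, 12], [12, -8]] = -16 ≠ 0, so this unfolding has rank ≥ 2; CP rank is at least every unfolding rank, so rank(T) ≥ 2.
In particular rank(T) ≥ 2 > 1, so T is not rank-1.

No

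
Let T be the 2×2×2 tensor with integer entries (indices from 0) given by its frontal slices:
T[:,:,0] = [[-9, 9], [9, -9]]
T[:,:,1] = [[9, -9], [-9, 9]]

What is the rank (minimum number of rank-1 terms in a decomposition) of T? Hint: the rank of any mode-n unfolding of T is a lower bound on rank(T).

Lower bound: T ≠ 0 (e.g. T[0,0,0] = -9), so rank(T) ≥ 1.
Upper bound: if T = a ⊗ b ⊗ c then every fibre of T is a multiple of the corresponding factor, so read the factors off the fibres through the nonzero entry T[0,0,0] = -9.
The mode-1 fibre T[:,0,0] = [-9, 9] gives a = (1, -1) (primitive direction); the mode-2 fibre T[0,:,0] = [-9, 9] gives b = (1, -1); then c[k] = T[0,0,k] / (a[0]·b[0]) = [-9, 9] / 1 = (-9, 9).
Expanding (1, -1) ⊗ (1, -1) ⊗ (-9, 9) reproduces all 8 entries of T, so T = (1, -1) ⊗ (1, -1) ⊗ (-9, 9) and rank(T) ≤ 1.
These bounds meet, so rank(T) = 1.
Check entry T[1,0,0] = 9: (-1)·(1)·(-9) = 9.

1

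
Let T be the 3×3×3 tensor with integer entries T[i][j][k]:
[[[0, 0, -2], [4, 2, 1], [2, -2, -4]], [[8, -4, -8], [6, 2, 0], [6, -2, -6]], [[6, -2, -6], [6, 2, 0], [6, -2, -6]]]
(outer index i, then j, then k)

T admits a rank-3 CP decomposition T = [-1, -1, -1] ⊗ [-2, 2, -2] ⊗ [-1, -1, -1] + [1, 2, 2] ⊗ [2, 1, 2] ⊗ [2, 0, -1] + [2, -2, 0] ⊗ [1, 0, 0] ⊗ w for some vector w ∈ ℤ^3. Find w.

w = [-1, 1, 1]

Subtract the known terms from T to get the rank-1 residual R = [2, -2, 0] ⊗ [1, 0, 0] ⊗ w, so R[i,j,k] = a[i]·b[j]·w[k]. Pick indices with nonzero a[0]·b[0] = (2)·(1) = 2. Only the fibre through (0,0,·) is needed: R[0,0,:] = T[0,0,:] − Σₗ aₗ[0]bₗ[0]cₗ = [0, 0, -2] − (-1)·(-2)·[-1, -1, -1] − (1)·(2)·[2, 0, -1] = [-2, 2, 2]. Then w[k] = R[0,0,k] / 2 for each k, giving w = [-2, 2, 2] / 2 = [-1, 1, 1].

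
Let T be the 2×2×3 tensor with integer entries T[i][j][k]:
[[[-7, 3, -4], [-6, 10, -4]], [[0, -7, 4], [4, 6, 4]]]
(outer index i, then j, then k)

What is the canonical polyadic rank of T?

Lower bound: the mode-3 unfolding of T (rows indexed by k, columns by (i,j) = (0,0), (0,1), (1,0), (1,1)) is [[-7, -6, 0, 4], [3, 10, -7, 6], [-4, -4, 4, 4]].
There the 3×3 minor on rows k ∈ {0, 1, 2}, columns (i,j) ∈ {(0,0), (0,1), (1,0)} is det [[-7, -6, 0], [3, 10, -7], [-4, -4, 4]] = -180 ≠ 0, so this unfolding has rank ≥ 3; CP rank is at least every unfolding rank, so rank(T) ≥ 3. (Flattening ranks never certify an upper bound on CP rank; for that we must actually write T with 3 rank-1 terms.)
Upper bound: T is a sum of 3 rank-1 terms, T = [1, -1] ∘ [1, 1] ∘ [-4, 4, -4] + [1, 1] ∘ [1, 2] ∘ [-2, 1, 0] + [1, 2] ∘ [1, -2] ∘ [-1, -2, 0] (written with every a and b primitive with positive leading entry and the scale carried by c; CP decompositions are not unique, and this one is verified by expanding entrywise), so rank(T) ≤ 3.
These bounds meet, so rank(T) = 3.

3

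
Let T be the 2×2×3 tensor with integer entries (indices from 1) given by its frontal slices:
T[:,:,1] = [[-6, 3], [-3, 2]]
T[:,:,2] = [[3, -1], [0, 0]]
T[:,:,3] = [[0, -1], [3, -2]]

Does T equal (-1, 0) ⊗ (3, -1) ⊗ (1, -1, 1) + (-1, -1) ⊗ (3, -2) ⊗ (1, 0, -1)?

Yes

Reconstruct entrywise from the claimed factors. For example, T[1,2,1] = 3 and Σₗ aₗ[1]bₗ[2]cₗ[1] = (-1)·(-1)·(1) + (-1)·(-2)·(1) = 3; checking all 12 entries, every one matches. The claim holds.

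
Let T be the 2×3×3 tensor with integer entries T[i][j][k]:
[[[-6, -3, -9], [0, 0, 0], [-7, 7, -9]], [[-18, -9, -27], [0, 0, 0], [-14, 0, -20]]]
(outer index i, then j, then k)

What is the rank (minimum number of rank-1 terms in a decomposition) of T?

2

Lower bound: in the mode-1 unfolding of T (rows indexed by i, columns by (j,k)) the 2×2 minor on rows i ∈ {0, 1}, columns (j,k) ∈ {(0,0), (2,0)} is det [[-6, -7], [-18, -14]] = -42 ≠ 0, so that unfolding has rank ≥ 2 and hence rank(T) ≥ 2 (CP rank is at least every unfolding rank, though it can be larger).
Upper bound: with S_k = T[:,:,k], the two rank-1 terms a₁b₁ᵀ, a₂b₂ᵀ are the rank-1 members of the pencil x·S₀ + y·S₁.
The 2×2 minor of x·S₀ + y·S₁ on rows {0,1}, columns {0,2} is −42·x² + 105·xy + 63·y² = (-21)·(x − 3·y)(2·x + y), vanishing at (x:y) = (3:1) and (1:-2).
M₁ = 3·S₀ + S₁ = [[-21, 0, -14], [-63, 0, -42]] = (-7)·[1, 3][3, 0, 2]ᵀ and M₂ = S₀ − 2·S₁ = [[0, 0, -21], [0, 0, -14]] = (-7)·[3, 2][0, 0, 1]ᵀ, so take a₁ = [1, 3], b₁ = [3, 0, 2], a₂ = [3, 2], b₂ = [0, 0, 1].
Each slice is an integer combination of E₁ = a₁b₁ᵀ and E₂ = a₂b₂ᵀ: S₀ = −2·E₁ − E₂, S₁ = −E₁ + 3·E₂, S₂ = −3·E₁ − E₂; reading off coefficients, c₁ = [-2, -1, -3] and c₂ = [-1, 3, -1].
Hence T = [1, 3] ⊗ [3, 0, 2] ⊗ [-2, -1, -3] + [3, 2] ⊗ [0, 0, 1] ⊗ [-1, 3, -1], so rank(T) ≤ 2.
These bounds meet, so rank(T) = 2.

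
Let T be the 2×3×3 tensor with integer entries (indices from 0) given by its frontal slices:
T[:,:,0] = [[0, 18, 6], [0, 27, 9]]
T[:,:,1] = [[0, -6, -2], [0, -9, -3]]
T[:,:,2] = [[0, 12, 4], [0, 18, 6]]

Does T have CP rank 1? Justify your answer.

If T = a ⊗ b ⊗ c then every fibre of T is a multiple of the corresponding factor, so read the factors off the fibres through the nonzero entry T[0,1,0] = 18.
The mode-1 fibre T[:,1,0] = [18, 27] gives a = (2, 3) (primitive direction); the mode-2 fibre T[0,:,0] = [0, 18, 6] gives b = (0, 3, 1); then c[k] = T[0,1,k] / (a[0]·b[1]) = [18, -6, 12] / 6 = (3, -1, 2).
Expanding (2, 3) ⊗ (0, 3, 1) ⊗ (3, -1, 2) reproduces all 18 entries of T, so T = (2, 3) ⊗ (0, 3, 1) ⊗ (3, -1, 2) and rank(T) ≤ 1.
Equivalently every frontal slice T[:,:,k] is c[k] times the rank-1 matrix (2, 3) ⊗ (0, 3, 1). So T has rank 1 (it is nonzero).

Yes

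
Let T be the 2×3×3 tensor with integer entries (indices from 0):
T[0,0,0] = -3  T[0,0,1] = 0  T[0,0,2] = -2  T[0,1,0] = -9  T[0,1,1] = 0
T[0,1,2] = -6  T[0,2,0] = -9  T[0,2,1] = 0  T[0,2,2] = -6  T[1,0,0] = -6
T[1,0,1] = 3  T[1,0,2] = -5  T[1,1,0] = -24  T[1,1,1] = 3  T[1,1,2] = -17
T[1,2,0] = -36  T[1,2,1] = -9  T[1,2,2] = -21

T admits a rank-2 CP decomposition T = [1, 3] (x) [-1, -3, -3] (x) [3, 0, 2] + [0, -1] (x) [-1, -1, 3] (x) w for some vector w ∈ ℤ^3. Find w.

w = [3, 3, 1]

Subtract the known terms from T to get the rank-1 residual R = [0, -1] (x) [-1, -1, 3] (x) w, so R[i,j,k] = a[i]·b[j]·w[k]. Pick indices with nonzero a[1]·b[0] = (-1)·(-1) = 1. Only the fibre through (1,0,·) is needed: R[1,0,:] = T[1,0,:] − Σₗ aₗ[1]bₗ[0]cₗ = [-6, 3, -5] − (3)·(-1)·[3, 0, 2] = [3, 3, 1]. Then w[k] = R[1,0,k] / 1 for each k, giving w = [3, 3, 1] / 1 = [3, 3, 1].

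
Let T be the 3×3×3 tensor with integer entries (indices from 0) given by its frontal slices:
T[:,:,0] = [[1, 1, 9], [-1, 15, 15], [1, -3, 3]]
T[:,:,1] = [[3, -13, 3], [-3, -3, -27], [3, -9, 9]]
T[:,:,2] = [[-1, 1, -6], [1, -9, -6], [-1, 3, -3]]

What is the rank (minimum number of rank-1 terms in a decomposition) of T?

Lower bound: the mode-1 unfolding of T (rows indexed by i, columns by (j,k) = (0,0), (0,1), (0,2), (1,0), (1,1), (1,2), (2,0), (2,1), (2,2)) is [[1, 3, -1, 1, -13, 1, 9, 3, -6], [-1, -3, 1, 15, -3, -9, 15, -27, -6], [1, 3, -1, -3, -9, 3, 3, 9, -3]].
There the 2×2 minor on rows i ∈ {0, 1}, columns (j,k) ∈ {(0,0), (1,0)} is det [[1, 1], [-1, 15]] = 16 ≠ 0, so this unfolding has rank ≥ 2; CP rank is at least every unfolding rank, so rank(T) ≥ 2. (Unfolding ranks only ever bound the CP rank from below — rank(T) can be strictly larger than all of them — so the matching upper bound has to come from an explicit 2-term decomposition.)
Upper bound — finding two terms. Write S_k = T[:,:,k] for the frontal slices: S₀ = [[1, 1, 9], [-1, 15, 15], [1, -3, 3]], S₁ = [[3, -13, 3], [-3, -3, -27], [3, -9, 9]], S₂ = [[-1, 1, -6], [1, -9, -6], [-1, 3, -3]].
If T = a₁ ⊗ b₁ ⊗ c₁ + a₂ ⊗ b₂ ⊗ c₂ then each S_k = c₁[k]·a₁b₁ᵀ + c₂[k]·a₂b₂ᵀ. S₀ and S₁ are linearly independent, so a₁b₁ᵀ and a₂b₂ᵀ must span the same plane of matrices: they are the rank-1 matrices of the form x·S₀ + y·S₁.
The 2×2 minor of x·S₀ + y·S₁ on rows {0,1}, columns {0,1} is 16·x² + 32·xy − 48·y² = 16·(x + 3·y)(x − y), vanishing at (x:y) = (3:-1) and (1:1).
M₁ = 3·S₀ − S₁ = [[0, 16, 24], [0, 48, 72], [0, 0, 0]] = 8·[1, 3, 0][0, 2, 3]ᵀ and M₂ = S₀ + S₁ = [[4, -12, 12], [-4, 12, -12], [4, -12, 12]] = 4·[1, -1, 1][1, -3, 3]ᵀ, so take a₁ = [1, 3, 0], b₁ = [0, 2, 3], a₂ = [1, -1, 1], b₂ = [1, -3, 3].
Each slice is an integer combination of E₁ = a₁b₁ᵀ and E₂ = a₂b₂ᵀ: S₀ = 2·E₁ + E₂, S₁ = −2·E₁ + 3·E₂, S₂ = −E₁ − E₂; reading off coefficients, c₁ = [2, -2, -1] and c₂ = [1, 3, -1].
Hence T = [1, 3, 0] ⊗ [0, 2, 3] ⊗ [2, -2, -1] + [1, -1, 1] ⊗ [1, -3, 3] ⊗ [1, 3, -1], so rank(T) ≤ 2.
These bounds meet, so rank(T) = 2.

2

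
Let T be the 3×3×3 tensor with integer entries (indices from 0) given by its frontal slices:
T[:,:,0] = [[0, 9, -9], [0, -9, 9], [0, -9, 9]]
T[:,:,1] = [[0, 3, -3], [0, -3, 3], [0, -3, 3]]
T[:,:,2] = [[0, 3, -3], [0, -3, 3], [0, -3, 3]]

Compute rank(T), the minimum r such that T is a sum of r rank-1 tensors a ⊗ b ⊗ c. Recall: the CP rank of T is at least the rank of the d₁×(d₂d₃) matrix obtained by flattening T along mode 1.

1

Lower bound: T ≠ 0 (e.g. T[0,1,0] = 9), so rank(T) ≥ 1.
Upper bound: if T = a ⊗ b ⊗ c then every fibre of T is a multiple of the corresponding factor, so read the factors off the fibres through the nonzero entry T[0,1,0] = 9.
The mode-1 fibre T[:,1,0] = [9, -9, -9] gives a = [1, -1, -1] (primitive direction); the mode-2 fibre T[0,:,0] = [0, 9, -9] gives b = [0, 1, -1]; then c[k] = T[0,1,k] / (a[0]·b[1]) = [9, 3, 3] / 1 = [9, 3, 3].
Expanding [1, -1, -1] ⊗ [0, 1, -1] ⊗ [9, 3, 3] reproduces all 27 entries of T, so T = [1, -1, -1] ⊗ [0, 1, -1] ⊗ [9, 3, 3] and rank(T) ≤ 1.
These bounds meet, so rank(T) = 1.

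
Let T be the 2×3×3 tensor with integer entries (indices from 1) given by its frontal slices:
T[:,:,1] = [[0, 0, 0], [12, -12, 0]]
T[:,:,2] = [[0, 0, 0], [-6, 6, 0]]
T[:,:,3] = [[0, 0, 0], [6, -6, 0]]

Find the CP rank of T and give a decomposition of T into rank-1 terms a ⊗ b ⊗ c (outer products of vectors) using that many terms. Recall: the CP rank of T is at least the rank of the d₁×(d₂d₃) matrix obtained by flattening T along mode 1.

rank(T) = 1

Lower bound: T ≠ 0 (e.g. T[2,1,1] = 12), so rank(T) ≥ 1.
Upper bound: the mode-1 fibre T[:,1,1] = [0, 12] gives a = [0, 1] (primitive direction); the mode-2 fibre T[2,:,1] = [12, -12, 0] gives b = [1, -1, 0]; then c[k] = T[2,1,k] / (a[2]·b[1]) = [12, -6, 6] / 1 = [12, -6, 6].
Expanding [0, 1] ⊗ [1, -1, 0] ⊗ [12, -6, 6] reproduces all 18 entries of T, so T = [0, 1] ⊗ [1, -1, 0] ⊗ [12, -6, 6] and rank(T) ≤ 1.
These bounds meet, so rank(T) = 1.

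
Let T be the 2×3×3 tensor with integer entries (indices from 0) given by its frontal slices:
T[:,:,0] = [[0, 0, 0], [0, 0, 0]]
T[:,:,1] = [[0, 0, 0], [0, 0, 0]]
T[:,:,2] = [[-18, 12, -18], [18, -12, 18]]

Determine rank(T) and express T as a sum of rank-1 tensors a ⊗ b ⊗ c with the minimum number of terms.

rank(T) = 1

Lower bound: T ≠ 0 (e.g. T[0,0,2] = -18), so rank(T) ≥ 1.
Upper bound: if T = a ⊗ b ⊗ c then every fibre of T is a multiple of the corresponding factor, so read the factors off the fibres through the nonzero entry T[0,0,2] = -18.
The mode-1 fibre T[:,0,2] = [-18, 18] gives a = (1, -1) (primitive direction); the mode-2 fibre T[0,:,2] = [-18, 12, -18] gives b = (3, -2, 3); then c[k] = T[0,0,k] / (a[0]·b[0]) = [0, 0, -18] / 3 = (0, 0, -6).
Expanding (1, -1) ⊗ (3, -2, 3) ⊗ (0, 0, -6) reproduces all 18 entries of T, so T = (1, -1) ⊗ (3, -2, 3) ⊗ (0, 0, -6) and rank(T) ≤ 1.
These bounds meet, so rank(T) = 1.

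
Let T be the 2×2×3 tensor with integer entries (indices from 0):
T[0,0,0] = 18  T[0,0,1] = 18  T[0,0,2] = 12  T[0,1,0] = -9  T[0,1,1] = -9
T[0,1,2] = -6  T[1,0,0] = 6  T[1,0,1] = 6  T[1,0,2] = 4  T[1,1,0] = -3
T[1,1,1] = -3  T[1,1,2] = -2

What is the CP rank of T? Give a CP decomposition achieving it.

Lower bound: T ≠ 0 (e.g. T[0,0,0] = 18), so rank(T) ≥ 1.
Upper bound: if T = a (x) b (x) c then every fibre of T is a multiple of the corresponding factor, so read the factors off the fibres through the nonzero entry T[0,0,0] = 18.
The mode-1 fibre T[:,0,0] = [18, 6] gives a = [3, 1] (primitive direction); the mode-2 fibre T[0,:,0] = [18, -9] gives b = [2, -1]; then c[k] = T[0,0,k] / (a[0]·b[0]) = [18, 18, 12] / 6 = [3, 3, 2].
Expanding [3, 1] (x) [2, -1] (x) [3, 3, 2] reproduces all 12 entries of T, so T = [3, 1] (x) [2, -1] (x) [3, 3, 2] and rank(T) ≤ 1.
These bounds meet, so rank(T) = 1.
Check entry T[1,0,1] = 6: (1)·(2)·(3) = 6.

rank(T) = 1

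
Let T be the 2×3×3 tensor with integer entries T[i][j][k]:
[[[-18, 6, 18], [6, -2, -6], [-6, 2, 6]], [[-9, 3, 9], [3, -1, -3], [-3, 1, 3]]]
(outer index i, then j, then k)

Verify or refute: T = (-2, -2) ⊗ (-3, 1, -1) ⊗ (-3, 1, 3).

No

Reconstruct entry (1,0,0) from the claimed factors: Σₗ aₗ[1]bₗ[0]cₗ[0] = (-2)·(-3)·(-3) = -18, but T[1,0,0] = -9. The claim is false.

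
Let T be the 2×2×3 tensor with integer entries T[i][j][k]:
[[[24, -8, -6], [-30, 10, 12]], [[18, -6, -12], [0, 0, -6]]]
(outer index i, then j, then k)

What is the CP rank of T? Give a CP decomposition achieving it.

Lower bound: the mode-3 unfolding of T (rows indexed by k, columns by (i,j) = (0,0), (0,1), (1,0), (1,1)) is [[24, -30, 18, 0], [-8, 10, -6, 0], [-6, 12, -12, -6]].
There the 2×2 minor on rows k ∈ {0, 2}, columns (i,j) ∈ {(0,0), (0,1)} is det [[24, -30], [-6, 12]] = 108 ≠ 0, so this unfolding has rank ≥ 2; CP rank is at least every unfolding rank, so rank(T) ≥ 2. (This is only a lower bound: in general the CP rank may exceed every unfolding rank, so we still need to exhibit 2 rank-1 terms summing to T.)
Upper bound — finding two terms. Write S_k = T[:,:,k] for the frontal slices: S₀ = [[24, -30], [18, 0]], S₁ = [[-8, 10], [-6, 0]], S₂ = [[-6, 12], [-12, -6]].
If T = a₁ ⊗ b₁ ⊗ c₁ + a₂ ⊗ b₂ ⊗ c₂ then each S_k = c₁[k]·a₁b₁ᵀ + c₂[k]·a₂b₂ᵀ. S₀ and S₂ are linearly independent, so a₁b₁ᵀ and a₂b₂ᵀ must span the same plane of matrices: they are the rank-1 matrices of the form x·S₀ + y·S₂.
det(x·S₀ + y·S₂) is 540·x² − 720·xy + 180·y² = 180·(3·x − y)(x − y), vanishing at (x:y) = (1:3) and (1:1).
M₁ = S₀ + 3·S₂ = [[6, 6], [-18, -18]] = 6·(1, -3)(1, 1)ᵀ and M₂ = S₀ + S₂ = [[18, -18], [6, -6]] = 6·(3, 1)(1, -1)ᵀ, so take a₁ = (1, -3), b₁ = (1, 1), a₂ = (3, 1), b₂ = (1, -1).
Each slice is an integer combination of E₁ = a₁b₁ᵀ and E₂ = a₂b₂ᵀ: S₀ = −3·E₁ + 9·E₂, S₁ = E₁ − 3·E₂, S₂ = 3·E₁ − 3·E₂; reading off coefficients, c₁ = (-3, 1, 3) and c₂ = (9, -3, -3).
Hence T = (1, -3) ⊗ (1, 1) ⊗ (-3, 1, 3) + (3, 1) ⊗ (1, -1) ⊗ (9, -3, -3), so rank(T) ≤ 2.
These bounds meet, so rank(T) = 2.
Check entry T[0,1,0] = -30: (1)·(1)·(-3) + (3)·(-1)·(9) = -30.

rank(T) = 2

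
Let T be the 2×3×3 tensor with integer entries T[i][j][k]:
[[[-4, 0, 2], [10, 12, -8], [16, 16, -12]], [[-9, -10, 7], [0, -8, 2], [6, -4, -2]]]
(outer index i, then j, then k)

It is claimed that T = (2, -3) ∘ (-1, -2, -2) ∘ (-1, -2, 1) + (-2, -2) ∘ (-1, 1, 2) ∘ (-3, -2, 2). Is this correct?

Yes

Reconstruct entrywise from the claimed factors. For example, T[1,1,2] = 2 and Σₗ aₗ[1]bₗ[1]cₗ[2] = (-3)·(-2)·(1) + (-2)·(1)·(2) = 2; checking all 18 entries, every one matches. The claim holds.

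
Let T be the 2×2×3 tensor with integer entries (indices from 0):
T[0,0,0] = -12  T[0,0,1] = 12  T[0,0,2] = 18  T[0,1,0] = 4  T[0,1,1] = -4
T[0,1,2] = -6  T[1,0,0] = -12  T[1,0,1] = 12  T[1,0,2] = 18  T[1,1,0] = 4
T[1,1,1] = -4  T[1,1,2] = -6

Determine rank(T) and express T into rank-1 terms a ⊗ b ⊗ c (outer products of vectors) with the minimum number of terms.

rank(T) = 1

Lower bound: T ≠ 0 (e.g. T[0,0,0] = -12), so rank(T) ≥ 1.
Upper bound: if T = a ⊗ b ⊗ c then every fibre of T is a multiple of the corresponding factor, so read the factors off the fibres through the nonzero entry T[0,0,0] = -12.
The mode-1 fibre T[:,0,0] = [-12, -12] gives a = [1, 1] (primitive direction); the mode-2 fibre T[0,:,0] = [-12, 4] gives b = [3, -1]; then c[k] = T[0,0,k] / (a[0]·b[0]) = [-12, 12, 18] / 3 = [-4, 4, 6].
Expanding [1, 1] ⊗ [3, -1] ⊗ [-4, 4, 6] reproduces all 12 entries of T, so T = [1, 1] ⊗ [3, -1] ⊗ [-4, 4, 6] and rank(T) ≤ 1.
These bounds meet, so rank(T) = 1.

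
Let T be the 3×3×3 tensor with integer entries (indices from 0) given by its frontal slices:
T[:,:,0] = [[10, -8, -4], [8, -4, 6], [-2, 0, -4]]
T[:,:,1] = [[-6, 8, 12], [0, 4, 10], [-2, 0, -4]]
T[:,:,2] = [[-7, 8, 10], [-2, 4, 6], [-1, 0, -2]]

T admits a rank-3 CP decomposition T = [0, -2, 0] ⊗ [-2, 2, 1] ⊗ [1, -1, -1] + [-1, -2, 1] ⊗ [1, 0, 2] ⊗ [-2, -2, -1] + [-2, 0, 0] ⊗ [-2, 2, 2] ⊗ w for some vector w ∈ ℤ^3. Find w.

w = [2, -2, -2]

Subtract the known terms from T to get the rank-1 residual R = [-2, 0, 0] ⊗ [-2, 2, 2] ⊗ w, so R[i,j,k] = a[i]·b[j]·w[k]. Pick indices with nonzero a[0]·b[0] = (-2)·(-2) = 4. Only the fibre through (0,0,·) is needed: R[0,0,:] = T[0,0,:] − Σₗ aₗ[0]bₗ[0]cₗ = [10, -6, -7] − (0)·(-2)·[1, -1, -1] − (-1)·(1)·[-2, -2, -1] = [8, -8, -8]. Then w[k] = R[0,0,k] / 4 for each k, giving w = [8, -8, -8] / 4 = [2, -2, -2].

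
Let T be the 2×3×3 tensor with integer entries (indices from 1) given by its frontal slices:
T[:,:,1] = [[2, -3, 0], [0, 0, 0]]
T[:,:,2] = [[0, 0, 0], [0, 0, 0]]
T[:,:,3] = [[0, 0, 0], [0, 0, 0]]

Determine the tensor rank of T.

Lower bound: T ≠ 0 (e.g. T[1,1,1] = 2), so rank(T) ≥ 1.
Upper bound: the mode-1 fibre T[:,1,1] = [2, 0] gives a = [1, 0] (primitive direction); the mode-2 fibre T[1,:,1] = [2, -3, 0] gives b = [2, -3, 0]; then c[k] = T[1,1,k] / (a[1]·b[1]) = [2, 0, 0] / 2 = [1, 0, 0].
Expanding [1, 0] ⊗ [2, -3, 0] ⊗ [1, 0, 0] reproduces all 18 entries of T, so T = [1, 0] ⊗ [2, -3, 0] ⊗ [1, 0, 0] and rank(T) ≤ 1.
These bounds meet, so rank(T) = 1.

1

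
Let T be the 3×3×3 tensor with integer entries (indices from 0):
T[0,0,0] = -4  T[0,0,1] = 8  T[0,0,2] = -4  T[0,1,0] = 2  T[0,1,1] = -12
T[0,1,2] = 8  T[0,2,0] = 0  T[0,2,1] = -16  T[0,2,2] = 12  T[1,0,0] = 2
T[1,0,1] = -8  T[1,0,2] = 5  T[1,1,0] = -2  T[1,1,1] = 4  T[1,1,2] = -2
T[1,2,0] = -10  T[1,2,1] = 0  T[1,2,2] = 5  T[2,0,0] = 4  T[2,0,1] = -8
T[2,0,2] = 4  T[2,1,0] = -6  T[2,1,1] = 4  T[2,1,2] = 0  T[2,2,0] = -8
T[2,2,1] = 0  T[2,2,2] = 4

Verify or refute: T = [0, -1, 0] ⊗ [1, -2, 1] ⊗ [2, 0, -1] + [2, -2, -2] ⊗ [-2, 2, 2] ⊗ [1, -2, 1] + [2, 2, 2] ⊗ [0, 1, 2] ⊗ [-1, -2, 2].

Reconstruct entrywise from the claimed factors. For example, T[2,0,2] = 4 and Σₗ aₗ[2]bₗ[0]cₗ[2] = (0)·(1)·(-1) + (-2)·(-2)·(1) + (2)·(0)·(2) = 4; checking all 27 entries, every one matches. The claim holds.

Yes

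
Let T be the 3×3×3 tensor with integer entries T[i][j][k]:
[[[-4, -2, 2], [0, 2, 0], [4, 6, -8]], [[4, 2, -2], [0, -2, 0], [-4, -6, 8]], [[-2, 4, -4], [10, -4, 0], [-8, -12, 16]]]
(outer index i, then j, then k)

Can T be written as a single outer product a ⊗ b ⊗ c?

No

The mode-2 unfolding of T (rows indexed by j, columns by (i,k) = (0,0), (0,1), (0,2), (1,0), (1,1), (1,2), (2,0), (2,1), (2,2)) is [[-4, -2, 2, 4, 2, -2, -2, 4, -4], [0, 2, 0, 0, -2, 0, 10, -4, 0], [4, 6, -8, -4, -6, 8, -8, -12, 16]].
There the 3×3 minor on rows j ∈ {0, 1, 2}, columns (i,k) ∈ {(0,0), (0,1), (0,2)} is det [[-4, -2, 2], [0, 2, 0], [4, 6, -8]] = 48 ≠ 0, so this unfolding has rank ≥ 3; CP rank is at least every unfolding rank, so rank(T) ≥ 3.
In particular rank(T) ≥ 3 > 1, so T is not rank-1.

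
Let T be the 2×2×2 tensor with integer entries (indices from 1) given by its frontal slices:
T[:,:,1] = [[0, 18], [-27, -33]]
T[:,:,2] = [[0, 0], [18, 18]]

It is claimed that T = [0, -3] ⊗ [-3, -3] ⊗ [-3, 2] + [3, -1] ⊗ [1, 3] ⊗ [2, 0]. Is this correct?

No

Reconstruct entry (1,1,1) from the claimed factors: Σₗ aₗ[1]bₗ[1]cₗ[1] = (0)·(-3)·(-3) + (3)·(1)·(2) = 6, but T[1,1,1] = 0. The claim is false.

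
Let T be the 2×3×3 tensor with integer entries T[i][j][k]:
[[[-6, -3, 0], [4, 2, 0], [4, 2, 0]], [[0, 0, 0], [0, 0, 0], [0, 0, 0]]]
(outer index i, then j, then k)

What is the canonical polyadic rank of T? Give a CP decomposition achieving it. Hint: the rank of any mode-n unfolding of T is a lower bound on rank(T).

Lower bound: T ≠ 0 (e.g. T[0,0,0] = -6), so rank(T) ≥ 1.
Upper bound: if T = a ⊗ b ⊗ c then every fibre of T is a multiple of the corresponding factor, so read the factors off the fibres through the nonzero entry T[0,0,0] = -6.
The mode-1 fibre T[:,0,0] = [-6, 0] gives a = (1, 0) (primitive direction); the mode-2 fibre T[0,:,0] = [-6, 4, 4] gives b = (3, -2, -2); then c[k] = T[0,0,k] / (a[0]·b[0]) = [-6, -3, 0] / 3 = (-2, -1, 0).
Expanding (1, 0) ⊗ (3, -2, -2) ⊗ (-2, -1, 0) reproduces all 18 entries of T, so T = (1, 0) ⊗ (3, -2, -2) ⊗ (-2, -1, 0) and rank(T) ≤ 1.
These bounds meet, so rank(T) = 1.

rank(T) = 1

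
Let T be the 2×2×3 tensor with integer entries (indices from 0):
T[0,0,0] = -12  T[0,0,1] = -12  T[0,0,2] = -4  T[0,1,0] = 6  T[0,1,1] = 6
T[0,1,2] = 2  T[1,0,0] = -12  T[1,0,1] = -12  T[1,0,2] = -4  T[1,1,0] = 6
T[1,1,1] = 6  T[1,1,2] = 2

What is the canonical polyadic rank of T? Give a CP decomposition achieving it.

Lower bound: T ≠ 0 (e.g. T[0,0,0] = -12), so rank(T) ≥ 1.
Upper bound: the mode-1 fibre T[:,0,0] = [-12, -12] gives a = [1, 1] (primitive direction); the mode-2 fibre T[0,:,0] = [-12, 6] gives b = [2, -1]; then c[k] = T[0,0,k] / (a[0]·b[0]) = [-12, -12, -4] / 2 = [-6, -6, -2].
Expanding [1, 1] ⊗ [2, -1] ⊗ [-6, -6, -2] reproduces all 12 entries of T, so T = [1, 1] ⊗ [2, -1] ⊗ [-6, -6, -2] and rank(T) ≤ 1.
These bounds meet, so rank(T) = 1.

rank(T) = 1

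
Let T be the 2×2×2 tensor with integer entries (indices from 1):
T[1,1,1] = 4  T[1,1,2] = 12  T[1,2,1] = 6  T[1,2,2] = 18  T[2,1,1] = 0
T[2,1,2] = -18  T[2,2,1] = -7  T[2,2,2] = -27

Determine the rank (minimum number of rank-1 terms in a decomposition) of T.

Lower bound: the mode-3 unfolding of T (rows indexed by k, columns by (i,j) = (1,1), (1,2), (2,1), (2,2)) is [[4, 6, 0, -7], [12, 18, -18, -27]].
There the 2×2 minor on rows k ∈ {1, 2}, columns (i,j) ∈ {(1,1), (2,1)} is det [[4, 0], [12, -18]] = -72 ≠ 0, so this unfolding has rank ≥ 2; CP rank is at least every unfolding rank, so rank(T) ≥ 2. (Unfolding ranks only ever bound the CP rank from below — rank(T) can be strictly larger than all of them — so the matching upper bound has to come from an explicit 2-term decomposition.)
Upper bound — finding two terms. Write S_k = T[:,:,k] for the frontal slices: S₁ = [[4, 6], [0, -7]], S₂ = [[12, 18], [-18, -27]].
If T = a₁ ⊗ b₁ ⊗ c₁ + a₂ ⊗ b₂ ⊗ c₂ then each S_k = c₁[k]·a₁b₁ᵀ + c₂[k]·a₂b₂ᵀ. S₁ and S₂ are linearly independent, so a₁b₁ᵀ and a₂b₂ᵀ must span the same plane of matrices: they are the rank-1 matrices of the form x·S₁ + y·S₂.
det(x·S₁ + y·S₂) is −28·x² − 84·xy = (-28)·(x + 3·y)(x), vanishing at (x:y) = (3:-1) and (0:1).
M₁ = 3·S₁ − S₂ = [[0, 0], [18, 6]] = 6·[0, 1][3, 1]ᵀ and M₂ = S₂ = [[12, 18], [-18, -27]] = 3·[2, -3][2, 3]ᵀ, so take a₁ = [0, 1], b₁ = [3, 1], a₂ = [2, -3], b₂ = [2, 3].
Each slice is an integer combination of E₁ = a₁b₁ᵀ and E₂ = a₂b₂ᵀ: S₁ = 2·E₁ + E₂, S₂ = 3·E₂; reading off coefficients, c₁ = [2, 0] and c₂ = [1, 3].
Hence T = [0, 1] ⊗ [3, 1] ⊗ [2, 0] + [2, -3] ⊗ [2, 3] ⊗ [1, 3], so rank(T) ≤ 2.
These bounds meet, so rank(T) = 2.

2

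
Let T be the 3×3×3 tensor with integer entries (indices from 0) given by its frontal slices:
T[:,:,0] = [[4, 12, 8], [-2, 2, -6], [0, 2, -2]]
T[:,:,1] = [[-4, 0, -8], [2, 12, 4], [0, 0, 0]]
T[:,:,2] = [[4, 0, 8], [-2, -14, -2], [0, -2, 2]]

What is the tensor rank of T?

3

Lower bound: the mode-3 unfolding of T (rows indexed by k, columns by (i,j) = (0,0), (0,1), (0,2), (1,0), (1,1), (1,2), (2,0), (2,1), (2,2)) is [[4, 12, 8, -2, 2, -6, 0, 2, -2], [-4, 0, -8, 2, 12, 4, 0, 0, 0], [4, 0, 8, -2, -14, -2, 0, -2, 2]].
There the 3×3 minor on rows k ∈ {0, 1, 2}, columns (i,j) ∈ {(0,0), (0,1), (1,1)} is det [[4, 12, 2], [-4, 0, 12], [4, 0, -14]] = -96 ≠ 0, so this unfolding has rank ≥ 3; CP rank is at least every unfolding rank, so rank(T) ≥ 3. (This is only a lower bound: in general the CP rank may exceed every unfolding rank, so we still need to exhibit 3 rank-1 terms summing to T.)
Upper bound: T is a sum of 3 rank-1 terms, T = [0, 1, 1] ⊗ [0, 1, -1] ⊗ [2, 0, -2] + [1, 1, 0] ⊗ [0, 1, 0] ⊗ [4, 8, -8] + [2, -1, 0] ⊗ [1, 2, 2] ⊗ [2, -2, 2] (written with every a and b primitive with positive leading entry and the scale carried by c; CP decompositions are not unique, and this one is verified by expanding entrywise), so rank(T) ≤ 3.
These bounds meet, so rank(T) = 3.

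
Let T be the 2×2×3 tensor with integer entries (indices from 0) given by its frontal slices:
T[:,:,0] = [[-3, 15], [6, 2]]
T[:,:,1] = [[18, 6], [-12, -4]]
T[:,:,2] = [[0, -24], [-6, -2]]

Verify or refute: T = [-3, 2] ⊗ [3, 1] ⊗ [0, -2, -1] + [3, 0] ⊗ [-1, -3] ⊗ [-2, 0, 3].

Reconstruct entry (0,0,0) from the claimed factors: Σₗ aₗ[0]bₗ[0]cₗ[0] = (-3)·(3)·(0) + (3)·(-1)·(-2) = 6, but T[0,0,0] = -3. The claim is false.

No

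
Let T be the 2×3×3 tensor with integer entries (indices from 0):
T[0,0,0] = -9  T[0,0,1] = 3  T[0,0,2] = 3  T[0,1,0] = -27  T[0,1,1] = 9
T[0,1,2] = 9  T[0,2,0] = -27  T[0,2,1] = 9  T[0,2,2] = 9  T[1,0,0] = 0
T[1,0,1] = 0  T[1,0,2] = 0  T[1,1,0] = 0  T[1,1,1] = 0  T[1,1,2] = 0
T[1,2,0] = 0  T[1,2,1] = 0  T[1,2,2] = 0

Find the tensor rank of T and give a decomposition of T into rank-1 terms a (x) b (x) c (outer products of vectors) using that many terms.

rank(T) = 1

Lower bound: T ≠ 0 (e.g. T[0,0,0] = -9), so rank(T) ≥ 1.
Upper bound: the mode-1 fibre T[:,0,0] = [-9, 0] gives a = [1, 0] (primitive direction); the mode-2 fibre T[0,:,0] = [-9, -27, -27] gives b = [1, 3, 3]; then c[k] = T[0,0,k] / (a[0]·b[0]) = [-9, 3, 3] / 1 = [-9, 3, 3].
Expanding [1, 0] (x) [1, 3, 3] (x) [-9, 3, 3] reproduces all 18 entries of T, so T = [1, 0] (x) [1, 3, 3] (x) [-9, 3, 3] and rank(T) ≤ 1.
These bounds meet, so rank(T) = 1.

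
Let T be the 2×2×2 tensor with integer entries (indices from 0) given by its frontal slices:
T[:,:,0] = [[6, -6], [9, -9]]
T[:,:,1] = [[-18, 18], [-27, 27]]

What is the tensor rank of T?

Lower bound: T ≠ 0 (e.g. T[0,0,0] = 6), so rank(T) ≥ 1.
Upper bound: if T = a ⊗ b ⊗ c then every fibre of T is a multiple of the corresponding factor, so read the factors off the fibres through the nonzero entry T[0,0,0] = 6.
The mode-1 fibre T[:,0,0] = [6, 9] gives a = [2, 3] (primitive direction); the mode-2 fibre T[0,:,0] = [6, -6] gives b = [1, -1]; then c[k] = T[0,0,k] / (a[0]·b[0]) = [6, -18] / 2 = [3, -9].
Expanding [2, 3] ⊗ [1, -1] ⊗ [3, -9] reproduces all 8 entries of T, so T = [2, 3] ⊗ [1, -1] ⊗ [3, -9] and rank(T) ≤ 1.
These bounds meet, so rank(T) = 1.

1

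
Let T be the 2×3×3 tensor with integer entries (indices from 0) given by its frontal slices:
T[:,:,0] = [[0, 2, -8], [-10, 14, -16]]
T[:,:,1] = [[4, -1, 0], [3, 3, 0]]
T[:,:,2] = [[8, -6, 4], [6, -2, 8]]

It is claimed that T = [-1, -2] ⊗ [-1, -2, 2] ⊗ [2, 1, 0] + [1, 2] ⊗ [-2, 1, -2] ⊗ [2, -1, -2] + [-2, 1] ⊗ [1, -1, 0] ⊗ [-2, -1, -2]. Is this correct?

Reconstruct entry (0,0,0) from the claimed factors: Σₗ aₗ[0]bₗ[0]cₗ[0] = (-1)·(-1)·(2) + (1)·(-2)·(2) + (-2)·(1)·(-2) = 2, but T[0,0,0] = 0. The claim is false.

No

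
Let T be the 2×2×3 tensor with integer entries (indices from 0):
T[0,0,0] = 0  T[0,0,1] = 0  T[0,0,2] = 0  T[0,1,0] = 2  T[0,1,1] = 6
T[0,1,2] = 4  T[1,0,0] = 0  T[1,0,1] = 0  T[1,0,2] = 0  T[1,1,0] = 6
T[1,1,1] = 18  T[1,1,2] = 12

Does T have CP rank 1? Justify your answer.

Yes

If T = a (x) b (x) c then every fibre of T is a multiple of the corresponding factor, so read the factors off the fibres through the nonzero entry T[0,1,0] = 2.
The mode-1 fibre T[:,1,0] = [2, 6] gives a = (1, 3) (primitive direction); the mode-2 fibre T[0,:,0] = [0, 2] gives b = (0, 1); then c[k] = T[0,1,k] / (a[0]·b[1]) = [2, 6, 4] / 1 = (2, 6, 4).
Expanding (1, 3) (x) (0, 1) (x) (2, 6, 4) reproduces all 12 entries of T, so T = (1, 3) (x) (0, 1) (x) (2, 6, 4) and rank(T) ≤ 1.
Equivalently every frontal slice T[:,:,k] is c[k] times the rank-1 matrix (1, 3) (x) (0, 1). So T has rank 1 (it is nonzero).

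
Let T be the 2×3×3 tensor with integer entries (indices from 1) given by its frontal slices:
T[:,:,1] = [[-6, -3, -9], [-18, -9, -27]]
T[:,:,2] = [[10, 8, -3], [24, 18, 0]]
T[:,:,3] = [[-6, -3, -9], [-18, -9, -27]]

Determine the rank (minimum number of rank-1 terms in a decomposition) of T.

Lower bound: the mode-2 unfolding of T (rows indexed by j, columns by (i,k) = (1,1), (1,2), (1,3), (2,1), (2,2), (2,3)) is [[-6, 10, -6, -18, 24, -18], [-3, 8, -3, -9, 18, -9], [-9, -3, -9, -27, 0, -27]].
There the 2×2 minor on rows j ∈ {1, 2}, columns (i,k) ∈ {(1,1), (1,2)} is det [[-6, 10], [-3, 8]] = -18 ≠ 0, so this unfolding has rank ≥ 2; CP rank is at least every unfolding rank, so rank(T) ≥ 2. (This is only a lower bound: in general the CP rank may exceed every unfolding rank, so we still need to exhibit 2 rank-1 terms summing to T.)
Upper bound — finding two terms. Write S_k = T[:,:,k] for the frontal slices: S₁ = [[-6, -3, -9], [-18, -9, -27]], S₂ = [[10, 8, -3], [24, 18, 0]], S₃ = [[-6, -3, -9], [-18, -9, -27]].
If T = a₁ ⊗ b₁ ⊗ c₁ + a₂ ⊗ b₂ ⊗ c₂ then each S_k = c₁[k]·a₁b₁ᵀ + c₂[k]·a₂b₂ᵀ. S₁ and S₂ are linearly independent, so a₁b₁ᵀ and a₂b₂ᵀ must span the same plane of matrices: they are the rank-1 matrices of the form x·S₁ + y·S₂.
The 2×2 minor of x·S₁ + y·S₂ on rows {1,2}, columns {1,2} is 18·xy − 12·y² = 6·(3·x − 2·y)(y), vanishing at (x:y) = (2:3) and (1:0).
M₁ = 2·S₁ + 3·S₂ = [[18, 18, -27], [36, 36, -54]] = 9·(1, 2)(2, 2, -3)ᵀ and M₂ = S₁ = [[-6, -3, -9], [-18, -9, -27]] = (-3)·(1, 3)(2, 1, 3)ᵀ, so take a₁ = (1, 2), b₁ = (2, 2, -3), a₂ = (1, 3), b₂ = (2, 1, 3).
Each slice is an integer combination of E₁ = a₁b₁ᵀ and E₂ = a₂b₂ᵀ: S₁ = −3·E₂, S₂ = 3·E₁ + 2·E₂, S₃ = −3·E₂; reading off coefficients, c₁ = (0, 3, 0) and c₂ = (-3, 2, -3).
Hence T = (1, 2) ⊗ (2, 2, -3) ⊗ (0, 3, 0) + (1, 3) ⊗ (2, 1, 3) ⊗ (-3, 2, -3), so rank(T) ≤ 2.
These bounds meet, so rank(T) = 2.

2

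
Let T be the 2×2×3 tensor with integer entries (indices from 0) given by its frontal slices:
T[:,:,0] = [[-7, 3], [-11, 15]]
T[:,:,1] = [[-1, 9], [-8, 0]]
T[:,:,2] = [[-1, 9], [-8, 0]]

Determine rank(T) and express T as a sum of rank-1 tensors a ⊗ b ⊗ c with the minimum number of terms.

rank(T) = 2

Lower bound: in the mode-1 unfolding of T (rows indexed by i, columns by (j,k)) the 2×2 minor on rows i ∈ {0, 1}, columns (j,k) ∈ {(0,0), (0,1)} is det [[-7, -1], [-11, -8]] = 45 ≠ 0, so that unfolding has rank ≥ 2 and hence rank(T) ≥ 2 (CP rank is at least every unfolding rank, though it can be larger).
Upper bound: with S_k = T[:,:,k], the two rank-1 terms a₁b₁ᵀ, a₂b₂ᵀ are the rank-1 members of the pencil x·S₀ + y·S₁.
det(x·S₀ + y·S₁) is −72·x² + 108·xy + 72·y² = (-36)·(x − 2·y)(2·x + y), vanishing at (x:y) = (2:1) and (1:-2).
M₁ = 2·S₀ + S₁ = [[-15, 15], [-30, 30]] = (-15)·(1, 2)(1, -1)ᵀ and M₂ = S₀ − 2·S₁ = [[-5, -15], [5, 15]] = (-5)·(1, -1)(1, 3)ᵀ, so take a₁ = (1, 2), b₁ = (1, -1), a₂ = (1, -1), b₂ = (1, 3).
Each slice is an integer combination of E₁ = a₁b₁ᵀ and E₂ = a₂b₂ᵀ: S₀ = −6·E₁ − E₂, S₁ = −3·E₁ + 2·E₂, S₂ = −3·E₁ + 2·E₂; reading off coefficients, c₁ = (-6, -3, -3) and c₂ = (-1, 2, 2).
Hence T = (1, 2) ⊗ (1, -1) ⊗ (-6, -3, -3) + (1, -1) ⊗ (1, 3) ⊗ (-1, 2, 2), so rank(T) ≤ 2.
These bounds meet, so rank(T) = 2.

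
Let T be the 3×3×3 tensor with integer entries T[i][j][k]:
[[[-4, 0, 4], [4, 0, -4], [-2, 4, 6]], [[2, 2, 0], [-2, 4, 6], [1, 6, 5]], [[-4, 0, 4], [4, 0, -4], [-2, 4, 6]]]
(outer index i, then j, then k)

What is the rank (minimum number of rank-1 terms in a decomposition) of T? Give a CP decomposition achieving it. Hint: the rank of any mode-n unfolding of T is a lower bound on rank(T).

Lower bound: in the mode-2 unfolding of T (rows indexed by j, columns by (i,k)) the 3×3 minor on rows j ∈ {0, 1, 2}, columns (i,k) ∈ {(0,0), (0,1), (1,1)} is det [[-4, 0, 2], [4, 0, 4], [-2, 4, 6]] = 96 ≠ 0, so that unfolding has rank ≥ 3 and hence rank(T) ≥ 3 (CP rank is at least every unfolding rank, though it can be larger).
Upper bound: T is a sum of 3 rank-1 terms, T = [0, 1, 0] ∘ [1, 2, -1] ∘ [0, 2, 2] + [1, 2, 1] ∘ [0, 0, 1] ∘ [0, 4, 4] + [2, -1, 2] ∘ [2, -2, 1] ∘ [-1, 0, 1] (written with every a and b primitive with positive leading entry and the scale carried by c; CP decompositions are not unique, and this one is verified by expanding entrywise), so rank(T) ≤ 3.
These bounds meet, so rank(T) = 3.

rank(T) = 3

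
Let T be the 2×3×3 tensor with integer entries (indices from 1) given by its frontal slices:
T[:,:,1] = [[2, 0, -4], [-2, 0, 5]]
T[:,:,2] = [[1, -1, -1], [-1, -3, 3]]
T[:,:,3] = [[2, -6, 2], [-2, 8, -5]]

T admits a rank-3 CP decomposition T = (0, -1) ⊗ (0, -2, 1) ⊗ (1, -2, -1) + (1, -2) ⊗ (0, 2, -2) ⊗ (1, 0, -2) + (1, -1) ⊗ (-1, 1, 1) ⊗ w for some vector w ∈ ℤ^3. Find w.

w = (-2, -1, -2)

Subtract the known terms from T to get the rank-1 residual R = (1, -1) ⊗ (-1, 1, 1) ⊗ w, so R[i,j,k] = a[i]·b[j]·w[k]. Pick indices with nonzero a[1]·b[1] = (1)·(-1) = -1. Only the fibre through (1,1,·) is needed: R[1,1,:] = T[1,1,:] − Σₗ aₗ[1]bₗ[1]cₗ = [2, 1, 2] − (0)·(0)·(1, -2, -1) − (1)·(0)·(1, 0, -2) = [2, 1, 2]. Then w[k] = R[1,1,k] / -1 for each k, giving w = [2, 1, 2] / -1 = (-2, -1, -2).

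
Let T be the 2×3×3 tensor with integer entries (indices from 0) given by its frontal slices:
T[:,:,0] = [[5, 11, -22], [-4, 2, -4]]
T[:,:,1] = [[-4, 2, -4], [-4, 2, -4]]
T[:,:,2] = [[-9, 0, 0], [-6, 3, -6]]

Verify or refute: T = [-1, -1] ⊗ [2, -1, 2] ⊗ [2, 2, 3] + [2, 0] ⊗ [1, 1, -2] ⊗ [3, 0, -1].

Reconstruct entry (0,0,0) from the claimed factors: Σₗ aₗ[0]bₗ[0]cₗ[0] = (-1)·(2)·(2) + (2)·(1)·(3) = 2, but T[0,0,0] = 5. The claim is false.

No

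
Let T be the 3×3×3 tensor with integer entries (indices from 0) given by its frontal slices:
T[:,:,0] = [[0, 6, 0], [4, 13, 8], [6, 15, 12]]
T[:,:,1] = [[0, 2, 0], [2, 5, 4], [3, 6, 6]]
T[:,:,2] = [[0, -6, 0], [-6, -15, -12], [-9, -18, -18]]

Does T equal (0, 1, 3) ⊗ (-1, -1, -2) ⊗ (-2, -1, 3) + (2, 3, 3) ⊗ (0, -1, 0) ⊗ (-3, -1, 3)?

No

Reconstruct entry (1,0,0) from the claimed factors: Σₗ aₗ[1]bₗ[0]cₗ[0] = (1)·(-1)·(-2) + (3)·(0)·(-3) = 2, but T[1,0,0] = 4. The claim is false.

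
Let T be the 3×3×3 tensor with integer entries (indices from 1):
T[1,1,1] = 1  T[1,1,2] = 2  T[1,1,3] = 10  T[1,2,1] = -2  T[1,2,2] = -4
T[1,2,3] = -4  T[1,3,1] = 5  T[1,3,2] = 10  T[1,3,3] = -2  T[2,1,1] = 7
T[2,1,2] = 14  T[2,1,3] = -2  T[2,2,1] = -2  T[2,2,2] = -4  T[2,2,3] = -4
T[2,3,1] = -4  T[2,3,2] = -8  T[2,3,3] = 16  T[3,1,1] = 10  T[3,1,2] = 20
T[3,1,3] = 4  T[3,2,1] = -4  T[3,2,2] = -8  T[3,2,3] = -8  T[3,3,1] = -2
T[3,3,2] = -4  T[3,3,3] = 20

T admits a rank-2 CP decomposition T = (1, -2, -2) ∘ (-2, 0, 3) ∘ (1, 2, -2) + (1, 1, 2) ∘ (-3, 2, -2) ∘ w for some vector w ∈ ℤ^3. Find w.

Subtract the known terms from T to get the rank-1 residual R = (1, 1, 2) ∘ (-3, 2, -2) ∘ w, so R[i,j,k] = a[i]·b[j]·w[k]. Pick indices with nonzero a[1]·b[1] = (1)·(-3) = -3. Only the fibre through (1,1,·) is needed: R[1,1,:] = T[1,1,:] − Σₗ aₗ[1]bₗ[1]cₗ = [1, 2, 10] − (1)·(-2)·(1, 2, -2) = [3, 6, 6]. Then w[k] = R[1,1,k] / -3 for each k, giving w = [3, 6, 6] / -3 = (-1, -2, -2).

w = (-1, -2, -2)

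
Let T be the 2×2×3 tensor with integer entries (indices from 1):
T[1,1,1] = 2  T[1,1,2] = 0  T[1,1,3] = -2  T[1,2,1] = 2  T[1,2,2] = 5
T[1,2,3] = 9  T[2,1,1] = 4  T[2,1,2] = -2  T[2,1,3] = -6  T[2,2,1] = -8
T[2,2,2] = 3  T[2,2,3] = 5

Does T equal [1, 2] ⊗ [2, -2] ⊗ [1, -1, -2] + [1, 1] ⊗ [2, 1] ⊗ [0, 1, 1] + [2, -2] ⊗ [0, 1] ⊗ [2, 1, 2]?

Yes

Reconstruct entrywise from the claimed factors. For example, T[2,1,1] = 4 and Σₗ aₗ[2]bₗ[1]cₗ[1] = (2)·(2)·(1) + (1)·(2)·(0) + (-2)·(0)·(2) = 4; checking all 12 entries, every one matches. The claim holds.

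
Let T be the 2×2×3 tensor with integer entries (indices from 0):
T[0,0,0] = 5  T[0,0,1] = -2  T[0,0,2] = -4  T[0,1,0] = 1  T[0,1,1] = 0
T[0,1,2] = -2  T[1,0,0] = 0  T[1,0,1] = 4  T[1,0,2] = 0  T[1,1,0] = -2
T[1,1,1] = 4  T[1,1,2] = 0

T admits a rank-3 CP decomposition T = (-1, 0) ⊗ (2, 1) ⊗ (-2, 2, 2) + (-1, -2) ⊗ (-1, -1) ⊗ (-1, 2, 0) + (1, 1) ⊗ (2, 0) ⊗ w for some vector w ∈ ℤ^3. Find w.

Subtract the known terms from T to get the rank-1 residual R = (1, 1) ⊗ (2, 0) ⊗ w, so R[i,j,k] = a[i]·b[j]·w[k]. Pick indices with nonzero a[0]·b[0] = (1)·(2) = 2. Only the fibre through (0,0,·) is needed: R[0,0,:] = T[0,0,:] − Σₗ aₗ[0]bₗ[0]cₗ = [5, -2, -4] − (-1)·(2)·(-2, 2, 2) − (-1)·(-1)·(-1, 2, 0) = [2, 0, 0]. Then w[k] = R[0,0,k] / 2 for each k, giving w = [2, 0, 0] / 2 = (1, 0, 0).

w = (1, 0, 0)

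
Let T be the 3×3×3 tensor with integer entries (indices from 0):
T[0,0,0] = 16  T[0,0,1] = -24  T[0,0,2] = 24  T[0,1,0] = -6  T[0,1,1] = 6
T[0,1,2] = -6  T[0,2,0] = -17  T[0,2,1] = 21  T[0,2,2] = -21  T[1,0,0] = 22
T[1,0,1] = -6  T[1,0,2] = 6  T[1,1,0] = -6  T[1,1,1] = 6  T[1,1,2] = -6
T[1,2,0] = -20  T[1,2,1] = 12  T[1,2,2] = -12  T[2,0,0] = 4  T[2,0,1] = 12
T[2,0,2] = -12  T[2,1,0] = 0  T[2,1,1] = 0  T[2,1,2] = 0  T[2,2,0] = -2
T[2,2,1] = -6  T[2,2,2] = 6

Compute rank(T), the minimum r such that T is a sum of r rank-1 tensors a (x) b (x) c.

Lower bound: the mode-3 unfolding of T (rows indexed by k, columns by (i,j) = (0,0), (0,1), (0,2), (1,0), (1,1), (1,2), (2,0), (2,1), (2,2)) is [[16, -6, -17, 22, -6, -20, 4, 0, -2], [-24, 6, 21, -6, 6, 12, 12, 0, -6], [24, -6, -21, 6, -6, -12, -12, 0, 6]].
There the 2×2 minor on rows k ∈ {0, 1}, columns (i,j) ∈ {(0,0), (0,1)} is det [[16, -6], [-24, 6]] = -48 ≠ 0, so this unfolding has rank ≥ 2; CP rank is at least every unfolding rank, so rank(T) ≥ 2. (This is only a lower bound: in general the CP rank may exceed every unfolding rank, so we still need to exhibit 2 rank-1 terms summing to T.)
Upper bound — finding two terms. Write S_k = T[:,:,k] for the frontal slices: S₀ = [[16, -6, -17], [22, -6, -20], [4, 0, -2]], S₁ = [[-24, 6, 21], [-6, 6, 12], [12, 0, -6]], S₂ = [[24, -6, -21], [6, -6, -12], [-12, 0, 6]].
If T = a₁ (x) b₁ (x) c₁ + a₂ (x) b₂ (x) c₂ then each S_k = c₁[k]·a₁b₁ᵀ + c₂[k]·a₂b₂ᵀ. S₀ and S₁ are linearly independent, so a₁b₁ᵀ and a₂b₂ᵀ must span the same plane of matrices: they are the rank-1 matrices of the form x·S₀ + y·S₁.
The 2×2 minor of x·S₀ + y·S₁ on rows {0,1}, columns {0,1} is 36·x² + 72·xy − 108·y² = 36·(x + 3·y)(x − y), vanishing at (x:y) = (3:-1) and (1:1).
M₁ = 3·S₀ − S₁ = [[72, -24, -72], [72, -24, -72], [0, 0, 0]] = 24·[1, 1, 0][3, -1, -3]ᵀ and M₂ = S₀ + S₁ = [[-8, 0, 4], [16, 0, -8], [16, 0, -8]] = (-4)·[1, -2, -2][2, 0, -1]ᵀ, so take a₁ = [1, 1, 0], b₁ = [3, -1, -3], a₂ = [1, -2, -2], b₂ = [2, 0, -1].
Each slice is an integer combination of E₁ = a₁b₁ᵀ and E₂ = a₂b₂ᵀ: S₀ = 6·E₁ − E₂, S₁ = −6·E₁ − 3·E₂, S₂ = 6·E₁ + 3·E₂; reading off coefficients, c₁ = [6, -6, 6] and c₂ = [-1, -3, 3].
Hence T = [1, 1, 0] (x) [3, -1, -3] (x) [6, -6, 6] + [1, -2, -2] (x) [2, 0, -1] (x) [-1, -3, 3], so rank(T) ≤ 2.
These bounds meet, so rank(T) = 2.

2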